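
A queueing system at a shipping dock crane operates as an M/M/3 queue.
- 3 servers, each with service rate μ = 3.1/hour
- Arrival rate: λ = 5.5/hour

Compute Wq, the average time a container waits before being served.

Traffic intensity: ρ = λ/(cμ) = 5.5/(3×3.1) = 0.5914
Since ρ = 0.5914 < 1, system is stable.
Offered load a = λ/μ = cρ = 5.5/3.1 = 1.7742
P₀ = [ Σₙ₌₀^2 aⁿ/n! + a^3/(3!(1-ρ)) ]⁻¹
Σ = a^0/0! + a^1/1! + a^2/2! = 1.0000 + 1.7742 + 1.5739 = 4.3481
a^3/(3!(1-ρ)) = 5.5847/(6 × 0.4086) = 2.2780
P₀ = 1/(4.3481 + 2.2780) = 0.1509
Lq = P₀·a^3·ρ / (3!(1-ρ)²) = 0.15092 × 5.5847 × 0.59140 / (6 × 0.16696) = 0.4976
Wq = Lq/λ = 0.4976/5.5 = 0.09047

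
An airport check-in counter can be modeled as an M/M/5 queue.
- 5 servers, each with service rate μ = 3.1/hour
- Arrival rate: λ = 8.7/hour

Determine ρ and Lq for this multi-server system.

Traffic intensity: ρ = λ/(cμ) = 8.7/(5×3.1) = 0.5613
Since ρ = 0.5613 < 1, system is stable.
Offered load a = λ/μ = cρ = 8.7/3.1 = 2.8065
P₀ = [ Σₙ₌₀^4 aⁿ/n! + a^5/(5!(1-ρ)) ]⁻¹
Σ = a^0/0! + a^1/1! + a^2/2! + a^3/3! + a^4/4! = 1.00000 + 2.80645 + 3.93809 + 3.68402 + 2.58475 = 14.0133
a^5/(5!(1-ρ)) = 174.0956/(120 × 0.4387) = 3.3070
P₀ = 1/(14.0133 + 3.3070) = 0.05774
Lq = P₀·a^5·ρ / (5!(1-ρ)²) = 0.05774 × 174.0956 × 0.5613 / (120 × 0.1925) = 0.2443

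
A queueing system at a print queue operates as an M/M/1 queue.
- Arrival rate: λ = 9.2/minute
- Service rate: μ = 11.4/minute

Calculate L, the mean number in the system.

ρ = λ/μ = 9.2/11.4 = 0.8070
For M/M/1: L = λ/(μ-λ)
L = 9.2/(11.4-9.2) = 9.2/2.20
L = 4.1818 jobs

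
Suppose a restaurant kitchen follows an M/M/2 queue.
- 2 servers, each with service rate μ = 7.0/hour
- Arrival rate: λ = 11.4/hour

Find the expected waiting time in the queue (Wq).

Traffic intensity: ρ = λ/(cμ) = 11.4/(2×7.0) = 0.8143
Since ρ = 0.8143 < 1, system is stable.
Offered load a = λ/μ = cρ = 11.4/7.0 = 1.6286
P₀ = [ Σₙ₌₀^1 aⁿ/n! + a^2/(2!(1-ρ)) ]⁻¹
Σ = a^0/0! + a^1/1! = 1.0000 + 1.6286 = 2.6286
a^2/(2!(1-ρ)) = 2.6522/(2 × 0.18571) = 7.1407
P₀ = 1/(2.6286 + 7.1407) = 0.1024
Lq = P₀·a^2·ρ / (2!(1-ρ)²) = 0.102362 × 2.65224 × 0.814286 / (2 × 0.0344898) = 3.2049
Wq = Lq/λ = 3.2049/11.4 = 0.2811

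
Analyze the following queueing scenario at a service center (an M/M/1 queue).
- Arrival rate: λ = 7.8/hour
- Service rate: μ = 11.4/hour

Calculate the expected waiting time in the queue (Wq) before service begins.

First, compute utilization: ρ = λ/μ = 7.8/11.4 = 0.6842
For M/M/1: Wq = λ/(μ(μ-λ))
Wq = 7.8/(11.4 × (11.4-7.8))
Wq = 7.8/(11.4 × 3.60)
Wq = 0.1901 hours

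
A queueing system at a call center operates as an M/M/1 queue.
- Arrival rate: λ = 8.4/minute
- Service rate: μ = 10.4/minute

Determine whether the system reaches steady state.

Stability requires ρ = λ/(cμ) < 1
ρ = 8.4/(1 × 10.4) = 8.4/10.40 = 0.8077
Since 0.8077 < 1, the system is STABLE.
The server is busy 80.77% of the time.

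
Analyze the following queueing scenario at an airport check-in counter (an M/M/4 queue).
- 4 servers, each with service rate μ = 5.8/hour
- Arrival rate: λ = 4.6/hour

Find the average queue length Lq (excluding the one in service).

Traffic intensity: ρ = λ/(cμ) = 4.6/(4×5.8) = 0.1983
Since ρ = 0.1983 < 1, system is stable.
Offered load a = λ/μ = cρ = 4.6/5.8 = 0.7931
P₀ = [ Σₙ₌₀^3 aⁿ/n! + a^4/(4!(1-ρ)) ]⁻¹
Σ = a^0/0! + a^1/1! + a^2/2! + a^3/3! = 1.0000 + 0.79310 + 0.31451 + 0.083145 = 2.1908
a^4/(4!(1-ρ)) = 0.39566/(24 × 0.80172) = 0.02056
P₀ = 1/(2.1908 + 0.02056) = 0.4522
Lq = P₀·a^4·ρ / (4!(1-ρ)²) = 0.4522 × 0.3957 × 0.1983 / (24 × 0.6428) = 0.002300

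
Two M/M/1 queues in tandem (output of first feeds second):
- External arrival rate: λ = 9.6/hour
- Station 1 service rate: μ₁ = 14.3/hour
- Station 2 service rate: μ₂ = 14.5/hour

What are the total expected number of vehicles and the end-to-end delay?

By Jackson's theorem, each station behaves as independent M/M/1.
Station 1: ρ₁ = 9.6/14.3 = 0.6713, L₁ = ρ₁/(1-ρ₁) = λ/(μ₁-λ) = 9.6/4.70 = 2.04255
Station 2: ρ₂ = 9.6/14.5 = 0.6621, L₂ = ρ₂/(1-ρ₂) = λ/(μ₂-λ) = 9.6/4.90 = 1.95918
Total: L = L₁ + L₂ = 2.04255 + 1.95918 = 4.0017
W = L/λ = 4.0017/9.6 = 0.4168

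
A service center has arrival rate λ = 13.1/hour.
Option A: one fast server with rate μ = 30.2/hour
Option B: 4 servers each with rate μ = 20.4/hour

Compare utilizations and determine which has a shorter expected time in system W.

Option A: single server μ = 30.2 (M/M/1)
  ρ_A = 13.1/30.2 = 0.4338
  W_A = 1/(μ-λ) = 1/(30.2-13.1) = 1/17.10 = 0.05848

Option B: 4 servers μ = 20.4 (M/M/4)
  ρ_B = λ/(cμ) = 13.1/(4×20.4) = 0.1605
  Offered load a = λ/μ = cρ = 13.1/20.4 = 0.6422
  P₀ = [ Σₙ₌₀^3 aⁿ/n! + a^4/(4!(1-ρ)) ]⁻¹
  Σ = a^0/0! + a^1/1! + a^2/2! + a^3/3! = 1.0000 + 0.6422 + 0.2062 + 0.04413 = 1.8925
  a^4/(4!(1-ρ)) = 0.17005/(24 × 0.83946) = 0.008440
  P₀ = 1/(1.8925 + 0.008440) = 0.5261
  Lq = P₀·a^4·ρ / (4!(1-ρ)²) = 0.526063 × 0.170045 × 0.160539 / (24 × 0.704694) = 0.0008491
  Wq_B = Lq/λ = 0.0008491/13.1 = 0.00006482
  W_B = Wq_B + 1/μ = 0.00006482 + 0.04902 = 0.04908

Since W_B = 0.04908 < W_A = 0.05848, Option B (multiple servers) has the shorter time in system.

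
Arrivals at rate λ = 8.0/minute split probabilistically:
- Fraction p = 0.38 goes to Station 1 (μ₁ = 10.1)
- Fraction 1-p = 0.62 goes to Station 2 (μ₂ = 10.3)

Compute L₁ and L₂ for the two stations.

Effective rates: λ₁ = 8.0×0.38 = 3.04, λ₂ = 8.0×0.62 = 4.96
Station 1: ρ₁ = 3.04/10.1 = 0.3010, L₁ = ρ₁/(1-ρ₁) = 0.3010/(1-0.3010) = 0.4306
Station 2: ρ₂ = 4.96/10.3 = 0.48155, L₂ = ρ₂/(1-ρ₂) = 0.48155/(1-0.48155) = 0.9288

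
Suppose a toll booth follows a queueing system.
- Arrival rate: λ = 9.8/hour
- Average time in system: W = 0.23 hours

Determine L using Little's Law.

Little's Law: L = λW
L = 9.8 × 0.23 = 2.2540 vehicles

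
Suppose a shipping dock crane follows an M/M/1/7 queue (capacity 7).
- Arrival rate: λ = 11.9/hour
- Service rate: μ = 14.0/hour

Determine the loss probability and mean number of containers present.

ρ = λ/μ = 11.9/14.0 = 0.8500
P₀ = (1-ρ)/(1-ρ^(K+1)) = (1-0.8500)/(1-0.8500^8) = 0.1500/0.7275 = 0.2062
P_K = P₀×ρ^K = 0.20618 × 0.8500^7 = 0.20618 × 0.32058 = 0.06610
Blocking probability P_7 = 0.06610 (6.61%)
L = ρ[1 - (K+1)ρ^K + Kρ^(K+1)] / [(1-ρ)(1-ρ^(K+1))]
L = 0.8500 × (1 - 8×0.3205771 + 7×0.2724905) / ((1 - 0.8500) × (1 - 0.2724905)) = 2.6702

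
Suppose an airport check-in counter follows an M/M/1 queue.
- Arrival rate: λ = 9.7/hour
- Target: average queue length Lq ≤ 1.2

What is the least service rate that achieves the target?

For M/M/1: Lq = λ²/(μ(μ-λ))
Need Lq ≤ 1.2, i.e. μ(μ-λ) ≥ λ²/1.2
μ² - 9.7μ - 94.09/1.2 ≥ 0  →  μ² - 9.7μ - 78.40833 ≥ 0
Quadratic formula (positive root): μ = [λ + √(λ² + 4×78.40833)]/2
Discriminant: 94.09 + 4×78.40833 = 407.7233, √407.7233 = 20.1922
μ ≥ (9.7 + 20.1922)/2 = 14.9461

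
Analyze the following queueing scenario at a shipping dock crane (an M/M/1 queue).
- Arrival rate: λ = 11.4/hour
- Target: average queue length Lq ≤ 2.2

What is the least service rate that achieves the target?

For M/M/1: Lq = λ²/(μ(μ-λ))
Need Lq ≤ 2.2, i.e. μ(μ-λ) ≥ λ²/2.2
μ² - 11.4μ - 129.96/2.2 ≥ 0  →  μ² - 11.4μ - 59.07273 ≥ 0
Quadratic formula (positive root): μ = [λ + √(λ² + 4×59.07273)]/2
Discriminant: 129.96 + 4×59.07273 = 366.2509, √366.2509 = 19.13768
μ ≥ (11.4 + 19.13768)/2 = 15.2688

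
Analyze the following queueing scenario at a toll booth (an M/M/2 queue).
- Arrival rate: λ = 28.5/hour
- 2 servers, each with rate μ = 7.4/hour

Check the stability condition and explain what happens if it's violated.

Stability requires ρ = λ/(cμ) < 1
ρ = 28.5/(2 × 7.4) = 28.5/14.80 = 1.9257
Since 1.9257 ≥ 1, the system is UNSTABLE.
Need c > λ/μ = 28.5/7.4 = 3.85.
Minimum servers needed: c = 4.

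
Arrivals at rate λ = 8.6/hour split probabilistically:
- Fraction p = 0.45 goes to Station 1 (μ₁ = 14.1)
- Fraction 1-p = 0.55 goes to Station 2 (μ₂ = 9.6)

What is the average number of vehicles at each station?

Effective rates: λ₁ = 8.6×0.45 = 3.87, λ₂ = 8.6×0.55 = 4.73
Station 1: ρ₁ = 3.87/14.1 = 0.27447, L₁ = ρ₁/(1-ρ₁) = 0.27447/(1-0.27447) = 0.3783
Station 2: ρ₂ = 4.73/9.6 = 0.49271, L₂ = ρ₂/(1-ρ₂) = 0.49271/(1-0.49271) = 0.9713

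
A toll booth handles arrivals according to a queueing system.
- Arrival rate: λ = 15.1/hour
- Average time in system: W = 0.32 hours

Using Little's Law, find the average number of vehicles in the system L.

Little's Law: L = λW
L = 15.1 × 0.32 = 4.8320 vehicles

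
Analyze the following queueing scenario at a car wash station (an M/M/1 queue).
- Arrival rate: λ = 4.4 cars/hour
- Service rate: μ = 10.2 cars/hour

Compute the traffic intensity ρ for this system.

Server utilization: ρ = λ/μ
ρ = 4.4/10.2 = 0.4314
The server is busy 43.14% of the time.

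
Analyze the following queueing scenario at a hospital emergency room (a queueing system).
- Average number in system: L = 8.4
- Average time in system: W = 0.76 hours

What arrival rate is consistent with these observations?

Little's Law: L = λW, so λ = L/W
λ = 8.4/0.76 = 11.0526 patients/hour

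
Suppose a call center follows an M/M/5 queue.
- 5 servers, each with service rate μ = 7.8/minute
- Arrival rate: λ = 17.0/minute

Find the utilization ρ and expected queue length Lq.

Traffic intensity: ρ = λ/(cμ) = 17.0/(5×7.8) = 0.4359
Since ρ = 0.4359 < 1, system is stable.
Offered load a = λ/μ = cρ = 17.0/7.8 = 2.1795
P₀ = [ Σₙ₌₀^4 aⁿ/n! + a^5/(5!(1-ρ)) ]⁻¹
Σ = a^0/0! + a^1/1! + a^2/2! + a^3/3! + a^4/4! = 1.00000 + 2.17949 + 2.37508 + 1.72549 + 0.940169 = 8.2202
a^5/(5!(1-ρ)) = 49.1781/(120 × 0.5641) = 0.7265
P₀ = 1/(8.2202 + 0.7265) = 0.1118
Lq = P₀·a^5·ρ / (5!(1-ρ)²) = 0.11177 × 49.1781 × 0.43590 / (120 × 0.31821) = 0.06275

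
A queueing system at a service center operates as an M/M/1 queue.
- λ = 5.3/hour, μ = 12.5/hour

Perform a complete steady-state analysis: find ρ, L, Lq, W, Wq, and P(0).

Step 1: ρ = λ/μ = 5.3/12.5 = 0.4240
Step 2: L = λ/(μ-λ) = 5.3/7.20 = 0.7361
Step 3: Lq = λ²/(μ(μ-λ)) = 28.09/(12.5×7.20) = 0.3121
Step 4: W = 1/(μ-λ) = 1/7.20 = 0.13889
Step 5: Wq = λ/(μ(μ-λ)) = 5.3/(12.5×7.20) = 0.05889
Step 6: P(0) = 1-ρ = 0.5760
Verify: L = λW = 5.3×0.13889 = 0.7361 ✔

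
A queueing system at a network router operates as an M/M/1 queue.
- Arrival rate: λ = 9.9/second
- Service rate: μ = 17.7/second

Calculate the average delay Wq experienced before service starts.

First, compute utilization: ρ = λ/μ = 9.9/17.7 = 0.5593
For M/M/1: Wq = λ/(μ(μ-λ))
Wq = 9.9/(17.7 × (17.7-9.9))
Wq = 9.9/(17.7 × 7.80)
Wq = 0.07171 seconds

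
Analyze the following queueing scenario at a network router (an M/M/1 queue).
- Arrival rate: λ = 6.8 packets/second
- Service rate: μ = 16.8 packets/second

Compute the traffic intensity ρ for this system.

Server utilization: ρ = λ/μ
ρ = 6.8/16.8 = 0.4048
The server is busy 40.48% of the time.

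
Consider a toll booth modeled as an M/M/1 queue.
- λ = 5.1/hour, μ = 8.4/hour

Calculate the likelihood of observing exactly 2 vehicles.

ρ = λ/μ = 5.1/8.4 = 0.6071
P(n) = (1-ρ)ρⁿ
P(2) = (1-0.6071) × 0.6071^2
P(2) = 0.3929 × 0.3686
P(2) = 0.1448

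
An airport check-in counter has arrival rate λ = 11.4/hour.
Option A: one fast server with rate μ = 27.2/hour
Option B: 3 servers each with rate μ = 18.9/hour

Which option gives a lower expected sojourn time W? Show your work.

Option A: single server μ = 27.2 (M/M/1)
  ρ_A = 11.4/27.2 = 0.4191
  W_A = 1/(μ-λ) = 1/(27.2-11.4) = 1/15.80 = 0.06329

Option B: 3 servers μ = 18.9 (M/M/3)
  ρ_B = λ/(cμ) = 11.4/(3×18.9) = 0.2011
  Offered load a = λ/μ = cρ = 11.4/18.9 = 0.6032
  P₀ = [ Σₙ₌₀^2 aⁿ/n! + a^3/(3!(1-ρ)) ]⁻¹
  Σ = a^0/0! + a^1/1! + a^2/2! = 1.0000 + 0.6032 + 0.1819 = 1.7851
  a^3/(3!(1-ρ)) = 0.21945/(6 × 0.79894) = 0.04578
  P₀ = 1/(1.7851 + 0.04578) = 0.5462
  Lq = P₀·a^3·ρ / (3!(1-ρ)²) = 0.54619 × 0.21945 × 0.20106 / (6 × 0.63831) = 0.006292
  Wq_B = Lq/λ = 0.0062924/11.4 = 0.0005520
  W_B = Wq_B + 1/μ = 0.0005520 + 0.05291 = 0.05346

Since W_B = 0.05346 < W_A = 0.06329, Option B (multiple servers) has the shorter time in system.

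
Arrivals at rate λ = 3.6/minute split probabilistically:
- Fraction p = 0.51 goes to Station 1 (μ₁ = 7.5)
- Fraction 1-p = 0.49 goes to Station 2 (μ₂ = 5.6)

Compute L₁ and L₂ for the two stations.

Effective rates: λ₁ = 3.6×0.51 = 1.836, λ₂ = 3.6×0.49 = 1.764
Station 1: ρ₁ = 1.836/7.5 = 0.2448, L₁ = ρ₁/(1-ρ₁) = 0.2448/(1-0.2448) = 0.3242
Station 2: ρ₂ = 1.764/5.6 = 0.3150, L₂ = ρ₂/(1-ρ₂) = 0.3150/(1-0.3150) = 0.4599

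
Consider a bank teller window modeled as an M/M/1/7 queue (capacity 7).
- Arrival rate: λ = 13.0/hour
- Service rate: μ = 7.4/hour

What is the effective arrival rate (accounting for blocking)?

ρ = λ/μ = 13.0/7.4 = 1.75676
P₀ = (1-ρ)/(1-ρ^(K+1)) = (1-1.75676)/(1-1.75676^8) = -0.7568/-89.7193 = 0.008435
P_K = P₀×ρ^K = 0.008435 × 1.75676^7 = 0.008435 × 51.6401 = 0.4356
λ_eff = λ(1-P_K) = 13.0 × (1 - 0.43557) = 13.0 × 0.56443 = 7.3376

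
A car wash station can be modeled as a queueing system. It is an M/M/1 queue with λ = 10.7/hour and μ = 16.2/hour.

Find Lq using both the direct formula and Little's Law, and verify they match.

Method 1 (direct): Lq = λ²/(μ(μ-λ)) = 114.49/(16.2 × 5.50) = 1.2850

Method 2 (Little's Law):
W = 1/(μ-λ) = 1/5.50 = 0.18182
Wq = W - 1/μ = 0.18182 - 0.061728 = 0.12009
Lq = λWq = 10.7 × 0.12009 = 1.2850 ✔ (matches Method 1)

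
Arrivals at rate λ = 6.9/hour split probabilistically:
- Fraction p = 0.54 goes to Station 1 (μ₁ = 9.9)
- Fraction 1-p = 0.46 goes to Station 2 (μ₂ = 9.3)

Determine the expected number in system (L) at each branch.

Effective rates: λ₁ = 6.9×0.54 = 3.726, λ₂ = 6.9×0.46 = 3.174
Station 1: ρ₁ = 3.726/9.9 = 0.37636, L₁ = ρ₁/(1-ρ₁) = 0.37636/(1-0.37636) = 0.6035
Station 2: ρ₂ = 3.174/9.3 = 0.3413, L₂ = ρ₂/(1-ρ₂) = 0.3413/(1-0.3413) = 0.5181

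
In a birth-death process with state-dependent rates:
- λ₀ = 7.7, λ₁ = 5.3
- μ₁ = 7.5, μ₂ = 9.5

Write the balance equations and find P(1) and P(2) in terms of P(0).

Balance equations:
State 0: λ₀P₀ = μ₁P₁ → P₁ = (λ₀/μ₁)P₀ = (7.7/7.5)P₀ = 1.0267P₀
State 1: P₂ = (λ₀λ₁)/(μ₁μ₂)P₀ = (7.7×5.3)/(7.5×9.5)P₀ = 0.5728P₀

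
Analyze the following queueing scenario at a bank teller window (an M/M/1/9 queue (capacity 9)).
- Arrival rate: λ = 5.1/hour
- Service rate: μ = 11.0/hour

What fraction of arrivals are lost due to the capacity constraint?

ρ = λ/μ = 5.1/11.0 = 0.46364
P₀ = (1-ρ)/(1-ρ^(K+1)) = (1-0.46364)/(1-0.46364^10) = 0.53636/0.99954 = 0.5366
P_K = P₀×ρ^K = 0.5366 × 0.46364^9 = 0.5366 × 0.0009900 = 0.0005312
Blocking probability = 0.05312%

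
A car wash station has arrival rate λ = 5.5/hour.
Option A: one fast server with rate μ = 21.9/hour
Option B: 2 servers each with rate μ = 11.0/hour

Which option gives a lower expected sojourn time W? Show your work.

Option A: single server μ = 21.9 (M/M/1)
  ρ_A = 5.5/21.9 = 0.2511
  W_A = 1/(μ-λ) = 1/(21.9-5.5) = 1/16.40 = 0.06098

Option B: 2 servers μ = 11.0 (M/M/2)
  ρ_B = λ/(cμ) = 5.5/(2×11.0) = 0.2500
  Offered load a = λ/μ = cρ = 5.5/11.0 = 0.5000
  P₀ = [ Σₙ₌₀^1 aⁿ/n! + a^2/(2!(1-ρ)) ]⁻¹
  Σ = a^0/0! + a^1/1! = 1.0000 + 0.5000 = 1.5000
  a^2/(2!(1-ρ)) = 0.2500/(2 × 0.7500) = 0.1667
  P₀ = 1/(1.5000 + 0.1667) = 0.6000
  Lq = P₀·a^2·ρ / (2!(1-ρ)²) = 0.6000 × 0.2500 × 0.2500 / (2 × 0.5625) = 0.03333
  Wq_B = Lq/λ = 0.033333/5.5 = 0.006061
  W_B = Wq_B + 1/μ = 0.006061 + 0.09091 = 0.09697

Since W_A = 0.06098 < W_B = 0.09697, Option A (single fast server) has the shorter time in system.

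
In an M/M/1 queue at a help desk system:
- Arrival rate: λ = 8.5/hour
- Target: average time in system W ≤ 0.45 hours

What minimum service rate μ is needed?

For M/M/1: W = 1/(μ-λ)
Need W ≤ 0.45, so 1/(μ-λ) ≤ 0.45
μ - λ ≥ 1/0.45 = 2.2222
μ ≥ 8.5 + 2.2222 = 10.7222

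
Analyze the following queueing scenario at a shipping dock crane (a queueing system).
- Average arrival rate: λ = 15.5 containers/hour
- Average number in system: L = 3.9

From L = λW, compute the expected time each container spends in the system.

Little's Law: L = λW, so W = L/λ
W = 3.9/15.5 = 0.2516 hours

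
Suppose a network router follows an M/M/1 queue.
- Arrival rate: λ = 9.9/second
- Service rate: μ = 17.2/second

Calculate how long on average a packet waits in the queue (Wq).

First, compute utilization: ρ = λ/μ = 9.9/17.2 = 0.5756
For M/M/1: Wq = λ/(μ(μ-λ))
Wq = 9.9/(17.2 × (17.2-9.9))
Wq = 9.9/(17.2 × 7.30)
Wq = 0.07885 seconds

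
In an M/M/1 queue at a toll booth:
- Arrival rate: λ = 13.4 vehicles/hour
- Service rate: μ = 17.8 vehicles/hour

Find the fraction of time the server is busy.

Server utilization: ρ = λ/μ
ρ = 13.4/17.8 = 0.7528
The server is busy 75.28% of the time.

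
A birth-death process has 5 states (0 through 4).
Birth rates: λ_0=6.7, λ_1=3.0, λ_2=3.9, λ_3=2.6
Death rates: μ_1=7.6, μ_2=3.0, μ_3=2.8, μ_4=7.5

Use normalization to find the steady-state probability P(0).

Ratios P(n)/P(0) = (λ₀···λₙ₋₁)/(μ₁···μₙ):
P(1)/P(0) = (6.7)/(7.6) = 0.88158
P(2)/P(0) = (6.7×3.0)/(7.6×3.0) = 0.88158
P(3)/P(0) = (6.7×3.0×3.9)/(7.6×3.0×2.8) = 1.2279
P(4)/P(0) = (6.7×3.0×3.9×2.6)/(7.6×3.0×2.8×7.5) = 0.42568

Normalization: ∑ P(n) = 1
P(0) × (1.0000 + 0.88158 + 0.88158 + 1.2279 + 0.42568) = 1
P(0) × 4.4167 = 1
P(0) = 1/4.4167 = 0.2264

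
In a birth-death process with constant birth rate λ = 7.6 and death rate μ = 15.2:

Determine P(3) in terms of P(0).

For constant rates: P(n)/P(0) = (λ/μ)^n
P(3)/P(0) = (7.6/15.2)^3 = 0.5000^3 = 0.1250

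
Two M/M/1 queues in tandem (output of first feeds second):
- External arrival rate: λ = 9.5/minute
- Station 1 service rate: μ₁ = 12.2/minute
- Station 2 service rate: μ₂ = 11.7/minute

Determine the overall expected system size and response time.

By Jackson's theorem, each station behaves as independent M/M/1.
Station 1: ρ₁ = 9.5/12.2 = 0.7787, L₁ = ρ₁/(1-ρ₁) = λ/(μ₁-λ) = 9.5/2.70 = 3.5185
Station 2: ρ₂ = 9.5/11.7 = 0.8120, L₂ = ρ₂/(1-ρ₂) = λ/(μ₂-λ) = 9.5/2.20 = 4.3182
Total: L = L₁ + L₂ = 3.5185 + 4.3182 = 7.8367
W = L/λ = 7.8367/9.5 = 0.8249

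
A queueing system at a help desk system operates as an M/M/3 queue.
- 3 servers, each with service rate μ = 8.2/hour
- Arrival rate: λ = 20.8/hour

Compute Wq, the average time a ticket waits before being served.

Traffic intensity: ρ = λ/(cμ) = 20.8/(3×8.2) = 0.8455
Since ρ = 0.8455 < 1, system is stable.
Offered load a = λ/μ = cρ = 20.8/8.2 = 2.5366
P₀ = [ Σₙ₌₀^2 aⁿ/n! + a^3/(3!(1-ρ)) ]⁻¹
Σ = a^0/0! + a^1/1! + a^2/2! = 1.0000 + 2.5366 + 3.2171 = 6.7537
a^3/(3!(1-ρ)) = 16.3211/(6 × 0.154472) = 17.6096
P₀ = 1/(6.7537 + 17.6096) = 0.04105
Lq = P₀·a^3·ρ / (3!(1-ρ)²) = 0.0410454 × 16.3211 × 0.845528 / (6 × 0.0238615) = 3.9563
Wq = Lq/λ = 3.9563/20.8 = 0.1902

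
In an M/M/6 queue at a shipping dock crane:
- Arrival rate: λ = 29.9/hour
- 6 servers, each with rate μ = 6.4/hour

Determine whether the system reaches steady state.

Stability requires ρ = λ/(cμ) < 1
ρ = 29.9/(6 × 6.4) = 29.9/38.40 = 0.7786
Since 0.7786 < 1, the system is STABLE.
The servers are busy 77.86% of the time.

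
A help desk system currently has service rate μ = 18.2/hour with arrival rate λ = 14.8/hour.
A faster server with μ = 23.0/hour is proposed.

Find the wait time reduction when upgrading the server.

System 1: ρ₁ = 14.8/18.2 = 0.8132, W₁ = 1/(18.2-14.8) = 0.29412
System 2: ρ₂ = 14.8/23.0 = 0.6435, W₂ = 1/(23.0-14.8) = 0.12195
Improvement: (W₁-W₂)/W₁ = (0.29412-0.12195)/0.29412 = 58.54%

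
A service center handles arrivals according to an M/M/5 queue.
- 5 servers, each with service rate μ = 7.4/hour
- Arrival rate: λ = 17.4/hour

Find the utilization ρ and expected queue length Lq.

Traffic intensity: ρ = λ/(cμ) = 17.4/(5×7.4) = 0.4703
Since ρ = 0.4703 < 1, system is stable.
Offered load a = λ/μ = cρ = 17.4/7.4 = 2.3514
P₀ = [ Σₙ₌₀^4 aⁿ/n! + a^5/(5!(1-ρ)) ]⁻¹
Σ = a^0/0! + a^1/1! + a^2/2! + a^3/3! + a^4/4! = 1.0000 + 2.3514 + 2.7644 + 2.1667 + 1.2737 = 9.5562
a^5/(5!(1-ρ)) = 71.8766/(120 × 0.52973) = 1.1307
P₀ = 1/(9.5562 + 1.1307) = 0.09357
Lq = P₀·a^5·ρ / (5!(1-ρ)²) = 0.093573 × 71.8766 × 0.47027 / (120 × 0.28061) = 0.09393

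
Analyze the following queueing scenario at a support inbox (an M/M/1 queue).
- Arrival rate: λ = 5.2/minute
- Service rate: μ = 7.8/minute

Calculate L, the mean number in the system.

ρ = λ/μ = 5.2/7.8 = 0.6667
For M/M/1: L = λ/(μ-λ)
L = 5.2/(7.8-5.2) = 5.2/2.60
L = 2.0000 emails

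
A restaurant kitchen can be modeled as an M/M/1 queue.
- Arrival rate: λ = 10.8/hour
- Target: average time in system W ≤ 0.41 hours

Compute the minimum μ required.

For M/M/1: W = 1/(μ-λ)
Need W ≤ 0.41, so 1/(μ-λ) ≤ 0.41
μ - λ ≥ 1/0.41 = 2.4390
μ ≥ 10.8 + 2.4390 = 13.2390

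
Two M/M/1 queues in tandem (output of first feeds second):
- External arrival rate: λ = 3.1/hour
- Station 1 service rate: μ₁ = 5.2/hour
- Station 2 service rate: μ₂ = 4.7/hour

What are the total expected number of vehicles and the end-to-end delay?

By Jackson's theorem, each station behaves as independent M/M/1.
Station 1: ρ₁ = 3.1/5.2 = 0.5962, L₁ = ρ₁/(1-ρ₁) = λ/(μ₁-λ) = 3.1/2.10 = 1.4762
Station 2: ρ₂ = 3.1/4.7 = 0.6596, L₂ = ρ₂/(1-ρ₂) = λ/(μ₂-λ) = 3.1/1.60 = 1.9375
Total: L = L₁ + L₂ = 1.4762 + 1.9375 = 3.4137
W = L/λ = 3.4137/3.1 = 1.1012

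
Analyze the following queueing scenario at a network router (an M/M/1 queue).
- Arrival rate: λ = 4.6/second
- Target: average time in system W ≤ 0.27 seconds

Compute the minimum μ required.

For M/M/1: W = 1/(μ-λ)
Need W ≤ 0.27, so 1/(μ-λ) ≤ 0.27
μ - λ ≥ 1/0.27 = 3.7037
μ ≥ 4.6 + 3.7037 = 8.3037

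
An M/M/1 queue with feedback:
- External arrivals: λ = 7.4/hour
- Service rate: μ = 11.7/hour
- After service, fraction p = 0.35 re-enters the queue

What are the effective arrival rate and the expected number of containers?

Effective arrival rate: λ_eff = λ/(1-p) = 7.4/(1-0.35) = 7.4/0.65 = 11.3846154
ρ = λ_eff/μ = 11.3846154/11.7 = 0.97304405
L = ρ/(1-ρ) = 0.97304405/(1-0.97304405) = 36.0976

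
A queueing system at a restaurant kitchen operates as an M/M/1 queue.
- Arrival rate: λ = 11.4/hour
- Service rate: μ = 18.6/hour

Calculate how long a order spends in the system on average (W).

First, compute utilization: ρ = λ/μ = 11.4/18.6 = 0.6129
For M/M/1: W = 1/(μ-λ)
W = 1/(18.6-11.4) = 1/7.20
W = 0.1389 hours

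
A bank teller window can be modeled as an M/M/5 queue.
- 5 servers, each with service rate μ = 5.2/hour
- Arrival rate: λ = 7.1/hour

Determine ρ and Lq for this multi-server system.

Traffic intensity: ρ = λ/(cμ) = 7.1/(5×5.2) = 0.2731
Since ρ = 0.2731 < 1, system is stable.
Offered load a = λ/μ = cρ = 7.1/5.2 = 1.3654
P₀ = [ Σₙ₌₀^4 aⁿ/n! + a^5/(5!(1-ρ)) ]⁻¹
Σ = a^0/0! + a^1/1! + a^2/2! + a^3/3! + a^4/4! = 1.0000 + 1.3654 + 0.93214 + 0.42424 + 0.14481 = 3.8666
a^5/(5!(1-ρ)) = 4.7454/(120 × 0.7269) = 0.05440
P₀ = 1/(3.8666 + 0.05440) = 0.2550
Lq = P₀·a^5·ρ / (5!(1-ρ)²) = 0.2550 × 4.7454 × 0.2731 / (120 × 0.5284) = 0.005212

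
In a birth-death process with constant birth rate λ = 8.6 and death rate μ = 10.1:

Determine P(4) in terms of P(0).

For constant rates: P(n)/P(0) = (λ/μ)^n
P(4)/P(0) = (8.6/10.1)^4 = 0.8515^4 = 0.5257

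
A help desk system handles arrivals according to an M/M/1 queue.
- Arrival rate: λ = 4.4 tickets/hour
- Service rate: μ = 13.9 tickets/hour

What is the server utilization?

Server utilization: ρ = λ/μ
ρ = 4.4/13.9 = 0.3165
The server is busy 31.65% of the time.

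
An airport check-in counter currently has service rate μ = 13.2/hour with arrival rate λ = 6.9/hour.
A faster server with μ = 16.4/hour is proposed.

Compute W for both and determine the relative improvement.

System 1: ρ₁ = 6.9/13.2 = 0.5227, W₁ = 1/(13.2-6.9) = 0.158730
System 2: ρ₂ = 6.9/16.4 = 0.4207, W₂ = 1/(16.4-6.9) = 0.105263
Improvement: (W₁-W₂)/W₁ = (0.158730-0.105263)/0.158730 = 33.68%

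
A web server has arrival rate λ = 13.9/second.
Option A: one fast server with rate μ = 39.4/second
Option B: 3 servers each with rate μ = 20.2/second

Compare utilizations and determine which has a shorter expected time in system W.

Option A: single server μ = 39.4 (M/M/1)
  ρ_A = 13.9/39.4 = 0.3528
  W_A = 1/(μ-λ) = 1/(39.4-13.9) = 1/25.50 = 0.03922

Option B: 3 servers μ = 20.2 (M/M/3)
  ρ_B = λ/(cμ) = 13.9/(3×20.2) = 0.2294
  Offered load a = λ/μ = cρ = 13.9/20.2 = 0.6881
  P₀ = [ Σₙ₌₀^2 aⁿ/n! + a^3/(3!(1-ρ)) ]⁻¹
  Σ = a^0/0! + a^1/1! + a^2/2! = 1.0000 + 0.6881 + 0.2368 = 1.9249
  a^3/(3!(1-ρ)) = 0.32583/(6 × 0.77063) = 0.07047
  P₀ = 1/(1.9249 + 0.07047) = 0.5012
  Lq = P₀·a^3·ρ / (3!(1-ρ)²) = 0.5012 × 0.3258 × 0.2294 / (6 × 0.5939) = 0.01051
  Wq_B = Lq/λ = 0.0105118/13.9 = 0.0007562
  W_B = Wq_B + 1/μ = 0.0007562 + 0.04950 = 0.05026

Since W_A = 0.03922 < W_B = 0.05026, Option A (single fast server) has the shorter time in system.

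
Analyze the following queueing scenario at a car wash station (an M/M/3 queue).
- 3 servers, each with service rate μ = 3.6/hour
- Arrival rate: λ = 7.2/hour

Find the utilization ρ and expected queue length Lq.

Traffic intensity: ρ = λ/(cμ) = 7.2/(3×3.6) = 0.6667
Since ρ = 0.6667 < 1, system is stable.
Offered load a = λ/μ = cρ = 7.2/3.6 = 2.0000
P₀ = [ Σₙ₌₀^2 aⁿ/n! + a^3/(3!(1-ρ)) ]⁻¹
Σ = a^0/0! + a^1/1! + a^2/2! = 1.0000 + 2.0000 + 2.0000 = 5.0000
a^3/(3!(1-ρ)) = 8.0000/(6 × 0.33333) = 4.0000
P₀ = 1/(5.0000 + 4.0000) = 0.1111
Lq = P₀·a^3·ρ / (3!(1-ρ)²) = 0.1111 × 8.0000 × 0.6667 / (6 × 0.1111) = 0.8889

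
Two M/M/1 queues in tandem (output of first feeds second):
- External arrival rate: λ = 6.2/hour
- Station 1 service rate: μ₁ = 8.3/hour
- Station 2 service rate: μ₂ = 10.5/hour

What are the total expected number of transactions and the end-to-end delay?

By Jackson's theorem, each station behaves as independent M/M/1.
Station 1: ρ₁ = 6.2/8.3 = 0.7470, L₁ = ρ₁/(1-ρ₁) = λ/(μ₁-λ) = 6.2/2.10 = 2.95238
Station 2: ρ₂ = 6.2/10.5 = 0.5905, L₂ = ρ₂/(1-ρ₂) = λ/(μ₂-λ) = 6.2/4.30 = 1.44186
Total: L = L₁ + L₂ = 2.95238 + 1.44186 = 4.3942
W = L/λ = 4.3942/6.2 = 0.7087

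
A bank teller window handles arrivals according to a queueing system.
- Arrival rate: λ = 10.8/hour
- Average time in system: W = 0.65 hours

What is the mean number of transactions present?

Little's Law: L = λW
L = 10.8 × 0.65 = 7.0200 transactions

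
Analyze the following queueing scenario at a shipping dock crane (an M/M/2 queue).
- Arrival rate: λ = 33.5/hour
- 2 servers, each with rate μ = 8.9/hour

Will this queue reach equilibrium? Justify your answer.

Stability requires ρ = λ/(cμ) < 1
ρ = 33.5/(2 × 8.9) = 33.5/17.80 = 1.8820
Since 1.8820 ≥ 1, the system is UNSTABLE.
Need c > λ/μ = 33.5/8.9 = 3.76.
Minimum servers needed: c = 4.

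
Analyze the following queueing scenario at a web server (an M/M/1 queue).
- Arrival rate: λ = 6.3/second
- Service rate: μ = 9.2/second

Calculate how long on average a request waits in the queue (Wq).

First, compute utilization: ρ = λ/μ = 6.3/9.2 = 0.6848
For M/M/1: Wq = λ/(μ(μ-λ))
Wq = 6.3/(9.2 × (9.2-6.3))
Wq = 6.3/(9.2 × 2.90)
Wq = 0.2361 seconds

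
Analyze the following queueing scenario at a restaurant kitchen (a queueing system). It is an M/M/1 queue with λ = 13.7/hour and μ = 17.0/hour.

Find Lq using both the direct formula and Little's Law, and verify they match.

Method 1 (direct): Lq = λ²/(μ(μ-λ)) = 187.69/(17.0 × 3.30) = 3.3456

Method 2 (Little's Law):
W = 1/(μ-λ) = 1/3.30 = 0.303030
Wq = W - 1/μ = 0.303030 - 0.0588235 = 0.244207
Lq = λWq = 13.7 × 0.244207 = 3.3456 ✔ (matches Method 1)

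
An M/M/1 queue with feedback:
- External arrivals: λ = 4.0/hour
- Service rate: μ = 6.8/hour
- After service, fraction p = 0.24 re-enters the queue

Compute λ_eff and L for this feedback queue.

Effective arrival rate: λ_eff = λ/(1-p) = 4.0/(1-0.24) = 4.0/0.76 = 5.26316
ρ = λ_eff/μ = 5.26316/6.8 = 0.773994
L = ρ/(1-ρ) = 0.773994/(1-0.773994) = 3.4247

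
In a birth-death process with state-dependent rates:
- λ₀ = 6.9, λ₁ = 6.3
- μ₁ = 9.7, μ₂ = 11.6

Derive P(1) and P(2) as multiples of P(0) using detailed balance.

Balance equations:
State 0: λ₀P₀ = μ₁P₁ → P₁ = (λ₀/μ₁)P₀ = (6.9/9.7)P₀ = 0.7113P₀
State 1: P₂ = (λ₀λ₁)/(μ₁μ₂)P₀ = (6.9×6.3)/(9.7×11.6)P₀ = 0.3863P₀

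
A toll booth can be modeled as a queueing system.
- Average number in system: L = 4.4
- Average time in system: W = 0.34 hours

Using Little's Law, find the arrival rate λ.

Little's Law: L = λW, so λ = L/W
λ = 4.4/0.34 = 12.9412 vehicles/hour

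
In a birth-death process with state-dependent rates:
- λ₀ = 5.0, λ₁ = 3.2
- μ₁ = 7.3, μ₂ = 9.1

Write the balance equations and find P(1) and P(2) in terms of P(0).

Balance equations:
State 0: λ₀P₀ = μ₁P₁ → P₁ = (λ₀/μ₁)P₀ = (5.0/7.3)P₀ = 0.6849P₀
State 1: P₂ = (λ₀λ₁)/(μ₁μ₂)P₀ = (5.0×3.2)/(7.3×9.1)P₀ = 0.2409P₀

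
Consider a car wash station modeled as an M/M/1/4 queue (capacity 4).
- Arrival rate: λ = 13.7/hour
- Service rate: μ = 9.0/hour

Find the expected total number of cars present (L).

ρ = λ/μ = 13.7/9.0 = 1.52222
P₀ = (1-ρ)/(1-ρ^(K+1)) = (1-1.52222)/(1-1.52222^5) = -0.5222/-7.1731 = 0.07280
P_K = P₀×ρ^K = 0.07280 × 1.52222^4 = 0.07280 × 5.3692 = 0.3909
L = ρ[1 - (K+1)ρ^K + Kρ^(K+1)] / [(1-ρ)(1-ρ^(K+1))]
L = 1.52222 × (1 - 5×5.3692 + 4×8.1731) / ((1 - 1.52222) × (1 - 8.1731)) = 2.7821 cars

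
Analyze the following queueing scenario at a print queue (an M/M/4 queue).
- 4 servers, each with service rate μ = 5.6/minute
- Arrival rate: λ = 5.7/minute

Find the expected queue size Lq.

Traffic intensity: ρ = λ/(cμ) = 5.7/(4×5.6) = 0.2545
Since ρ = 0.2545 < 1, system is stable.
Offered load a = λ/μ = cρ = 5.7/5.6 = 1.0179
P₀ = [ Σₙ₌₀^3 aⁿ/n! + a^4/(4!(1-ρ)) ]⁻¹
Σ = a^0/0! + a^1/1! + a^2/2! + a^3/3! = 1.00000 + 1.01786 + 0.518017 + 0.175756 = 2.7116
a^4/(4!(1-ρ)) = 1.0734/(24 × 0.7455) = 0.05999
P₀ = 1/(2.7116 + 0.05999) = 0.3608
Lq = P₀·a^4·ρ / (4!(1-ρ)²) = 0.360800 × 1.07336 × 0.254464 / (24 × 0.555824) = 0.007387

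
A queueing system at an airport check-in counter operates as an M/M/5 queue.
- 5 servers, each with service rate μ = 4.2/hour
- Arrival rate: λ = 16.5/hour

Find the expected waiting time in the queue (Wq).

Traffic intensity: ρ = λ/(cμ) = 16.5/(5×4.2) = 0.7857
Since ρ = 0.7857 < 1, system is stable.
Offered load a = λ/μ = cρ = 16.5/4.2 = 3.9286
P₀ = [ Σₙ₌₀^4 aⁿ/n! + a^5/(5!(1-ρ)) ]⁻¹
Σ = a^0/0! + a^1/1! + a^2/2! + a^3/3! + a^4/4! = 1.0000 + 3.9286 + 7.7168 + 10.1054 + 9.9249 = 32.6757
a^5/(5!(1-ρ)) = 935.7789/(120 × 0.214286) = 36.3914
P₀ = 1/(32.6757 + 36.3914) = 0.01448
Lq = P₀·a^5·ρ / (5!(1-ρ)²) = 0.01448 × 935.7789 × 0.7857 / (120 × 0.04592) = 1.9320
Wq = Lq/λ = 1.9320/16.5 = 0.1171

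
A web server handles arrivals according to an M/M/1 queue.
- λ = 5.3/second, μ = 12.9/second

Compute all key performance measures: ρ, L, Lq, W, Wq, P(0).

Step 1: ρ = λ/μ = 5.3/12.9 = 0.4109
Step 2: L = λ/(μ-λ) = 5.3/7.60 = 0.6974
Step 3: Lq = λ²/(μ(μ-λ)) = 28.09/(12.9×7.60) = 0.2865
Step 4: W = 1/(μ-λ) = 1/7.60 = 0.13158
Step 5: Wq = λ/(μ(μ-λ)) = 5.3/(12.9×7.60) = 0.05406
Step 6: P(0) = 1-ρ = 0.5891
Verify: L = λW = 5.3×0.13158 = 0.6974 ✔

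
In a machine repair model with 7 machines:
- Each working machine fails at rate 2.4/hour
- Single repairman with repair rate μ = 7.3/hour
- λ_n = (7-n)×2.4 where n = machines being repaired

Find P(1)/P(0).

P(1)/P(0) = ∏_{i=0}^{1-1} λ_i/μ_{i+1}
= (7-0)×2.4/7.3
= 2.3014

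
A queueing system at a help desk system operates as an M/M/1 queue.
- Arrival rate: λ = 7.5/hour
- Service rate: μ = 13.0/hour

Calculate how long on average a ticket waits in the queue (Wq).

First, compute utilization: ρ = λ/μ = 7.5/13.0 = 0.5769
For M/M/1: Wq = λ/(μ(μ-λ))
Wq = 7.5/(13.0 × (13.0-7.5))
Wq = 7.5/(13.0 × 5.50)
Wq = 0.1049 hours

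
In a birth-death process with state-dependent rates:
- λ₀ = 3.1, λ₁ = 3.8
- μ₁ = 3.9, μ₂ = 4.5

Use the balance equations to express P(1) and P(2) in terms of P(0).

Balance equations:
State 0: λ₀P₀ = μ₁P₁ → P₁ = (λ₀/μ₁)P₀ = (3.1/3.9)P₀ = 0.7949P₀
State 1: P₂ = (λ₀λ₁)/(μ₁μ₂)P₀ = (3.1×3.8)/(3.9×4.5)P₀ = 0.6712P₀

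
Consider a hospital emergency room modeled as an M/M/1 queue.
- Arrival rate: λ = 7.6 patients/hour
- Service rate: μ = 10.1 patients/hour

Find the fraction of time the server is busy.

Server utilization: ρ = λ/μ
ρ = 7.6/10.1 = 0.7525
The server is busy 75.25% of the time.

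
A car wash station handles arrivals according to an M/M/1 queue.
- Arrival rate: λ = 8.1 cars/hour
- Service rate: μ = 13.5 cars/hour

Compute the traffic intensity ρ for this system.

Server utilization: ρ = λ/μ
ρ = 8.1/13.5 = 0.6000
The server is busy 60.00% of the time.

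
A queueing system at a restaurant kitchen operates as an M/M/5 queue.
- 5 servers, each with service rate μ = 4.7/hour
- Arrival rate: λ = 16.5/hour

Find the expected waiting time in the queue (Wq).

Traffic intensity: ρ = λ/(cμ) = 16.5/(5×4.7) = 0.7021
Since ρ = 0.7021 < 1, system is stable.
Offered load a = λ/μ = cρ = 16.5/4.7 = 3.5106
P₀ = [ Σₙ₌₀^4 aⁿ/n! + a^5/(5!(1-ρ)) ]⁻¹
Σ = a^0/0! + a^1/1! + a^2/2! + a^3/3! + a^4/4! = 1.0000 + 3.5106 + 6.1623 + 7.2112 + 6.3290 = 24.2131
a^5/(5!(1-ρ)) = 533.2495/(120 × 0.297872) = 14.9183
P₀ = 1/(24.2131 + 14.9183) = 0.02555
Lq = P₀·a^5·ρ / (5!(1-ρ)²) = 0.025555 × 533.2495 × 0.70213 / (120 × 0.088728) = 0.8986
Wq = Lq/λ = 0.8986/16.5 = 0.05446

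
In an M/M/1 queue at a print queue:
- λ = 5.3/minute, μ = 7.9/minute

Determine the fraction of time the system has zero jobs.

ρ = λ/μ = 5.3/7.9 = 0.6709
P(0) = 1 - ρ = 1 - 0.6709 = 0.3291
The server is idle 32.91% of the time.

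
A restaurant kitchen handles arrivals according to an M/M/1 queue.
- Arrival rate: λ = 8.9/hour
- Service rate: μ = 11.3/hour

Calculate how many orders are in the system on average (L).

ρ = λ/μ = 8.9/11.3 = 0.7876
For M/M/1: L = λ/(μ-λ)
L = 8.9/(11.3-8.9) = 8.9/2.40
L = 3.7083 orders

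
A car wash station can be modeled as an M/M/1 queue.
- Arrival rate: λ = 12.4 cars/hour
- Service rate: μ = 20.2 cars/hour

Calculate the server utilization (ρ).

Server utilization: ρ = λ/μ
ρ = 12.4/20.2 = 0.6139
The server is busy 61.39% of the time.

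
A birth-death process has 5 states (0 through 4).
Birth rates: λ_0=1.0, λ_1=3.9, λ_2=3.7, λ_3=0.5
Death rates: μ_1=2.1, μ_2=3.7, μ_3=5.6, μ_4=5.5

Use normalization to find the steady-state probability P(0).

Ratios P(n)/P(0) = (λ₀···λₙ₋₁)/(μ₁···μₙ):
P(1)/P(0) = (1.0)/(2.1) = 0.4762
P(2)/P(0) = (1.0×3.9)/(2.1×3.7) = 0.5019
P(3)/P(0) = (1.0×3.9×3.7)/(2.1×3.7×5.6) = 0.3316
P(4)/P(0) = (1.0×3.9×3.7×0.5)/(2.1×3.7×5.6×5.5) = 0.03015

Normalization: ∑ P(n) = 1
P(0) × (1.0000 + 0.4762 + 0.5019 + 0.3316 + 0.03015) = 1
P(0) × 2.3399 = 1
P(0) = 1/2.3399 = 0.4274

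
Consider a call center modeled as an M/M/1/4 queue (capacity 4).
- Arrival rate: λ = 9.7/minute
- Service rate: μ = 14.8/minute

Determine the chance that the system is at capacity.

ρ = λ/μ = 9.7/14.8 = 0.6554
P₀ = (1-ρ)/(1-ρ^(K+1)) = (1-0.6554)/(1-0.6554^5) = 0.3446/0.8791 = 0.3920
P_K = P₀×ρ^K = 0.39200 × 0.6554^4 = 0.39200 × 0.18451 = 0.07233
Blocking probability = 7.23%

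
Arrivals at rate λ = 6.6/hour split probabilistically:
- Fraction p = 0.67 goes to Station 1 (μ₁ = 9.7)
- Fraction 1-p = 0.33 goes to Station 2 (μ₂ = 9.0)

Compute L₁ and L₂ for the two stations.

Effective rates: λ₁ = 6.6×0.67 = 4.422, λ₂ = 6.6×0.33 = 2.178
Station 1: ρ₁ = 4.422/9.7 = 0.45588, L₁ = ρ₁/(1-ρ₁) = 0.45588/(1-0.45588) = 0.8378
Station 2: ρ₂ = 2.178/9.0 = 0.2420, L₂ = ρ₂/(1-ρ₂) = 0.2420/(1-0.2420) = 0.3193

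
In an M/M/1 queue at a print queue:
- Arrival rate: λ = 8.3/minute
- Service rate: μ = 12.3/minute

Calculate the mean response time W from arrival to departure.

First, compute utilization: ρ = λ/μ = 8.3/12.3 = 0.6748
For M/M/1: W = 1/(μ-λ)
W = 1/(12.3-8.3) = 1/4.00
W = 0.2500 minutes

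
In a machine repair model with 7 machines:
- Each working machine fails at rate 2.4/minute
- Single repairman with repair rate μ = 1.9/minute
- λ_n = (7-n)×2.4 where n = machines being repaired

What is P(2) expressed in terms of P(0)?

P(2)/P(0) = ∏_{i=0}^{2-1} λ_i/μ_{i+1}
= (7-0)×2.4/1.9 × (7-1)×2.4/1.9
= 67.0139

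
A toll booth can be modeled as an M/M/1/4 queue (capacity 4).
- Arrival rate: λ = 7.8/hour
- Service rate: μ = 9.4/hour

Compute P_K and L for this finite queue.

ρ = λ/μ = 7.8/9.4 = 0.82979
P₀ = (1-ρ)/(1-ρ^(K+1)) = (1-0.82979)/(1-0.82979^5) = 0.1702/0.6066 = 0.2806
P_K = P₀×ρ^K = 0.2806 × 0.82979^4 = 0.2806 × 0.4741 = 0.1330
Blocking probability P_4 = 0.1330 (13.30%)
L = ρ[1 - (K+1)ρ^K + Kρ^(K+1)] / [(1-ρ)(1-ρ^(K+1))]
L = 0.82979 × (1 - 5×0.4741 + 4×0.3934) / ((1 - 0.82979) × (1 - 0.3934)) = 1.6323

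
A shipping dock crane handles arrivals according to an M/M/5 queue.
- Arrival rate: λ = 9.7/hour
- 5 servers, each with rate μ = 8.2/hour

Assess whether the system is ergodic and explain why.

Stability requires ρ = λ/(cμ) < 1
ρ = 9.7/(5 × 8.2) = 9.7/41.00 = 0.2366
Since 0.2366 < 1, the system is STABLE.
The servers are busy 23.66% of the time.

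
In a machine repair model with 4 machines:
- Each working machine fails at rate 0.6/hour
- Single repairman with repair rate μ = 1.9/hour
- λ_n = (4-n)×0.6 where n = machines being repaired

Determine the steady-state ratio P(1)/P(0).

P(1)/P(0) = ∏_{i=0}^{1-1} λ_i/μ_{i+1}
= (4-0)×0.6/1.9
= 1.2632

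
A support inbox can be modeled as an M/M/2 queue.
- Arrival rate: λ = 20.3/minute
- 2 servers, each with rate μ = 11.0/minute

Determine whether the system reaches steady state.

Stability requires ρ = λ/(cμ) < 1
ρ = 20.3/(2 × 11.0) = 20.3/22.00 = 0.9227
Since 0.9227 < 1, the system is STABLE.
The servers are busy 92.27% of the time.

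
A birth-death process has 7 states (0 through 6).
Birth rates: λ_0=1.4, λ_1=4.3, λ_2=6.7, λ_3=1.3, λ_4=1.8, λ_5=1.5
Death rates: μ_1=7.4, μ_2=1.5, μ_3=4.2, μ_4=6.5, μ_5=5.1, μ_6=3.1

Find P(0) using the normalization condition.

Ratios P(n)/P(0) = (λ₀···λₙ₋₁)/(μ₁···μₙ):
P(1)/P(0) = (1.4)/(7.4) = 0.1891892
P(2)/P(0) = (1.4×4.3)/(7.4×1.5) = 0.5423423
P(3)/P(0) = (1.4×4.3×6.7)/(7.4×1.5×4.2) = 0.8651652
P(4)/P(0) = (1.4×4.3×6.7×1.3)/(7.4×1.5×4.2×6.5) = 0.1730330
P(5)/P(0) = (1.4×4.3×6.7×1.3×1.8)/(7.4×1.5×4.2×6.5×5.1) = 0.06107048
P(6)/P(0) = (1.4×4.3×6.7×1.3×1.8×1.5)/(7.4×1.5×4.2×6.5×5.1×3.1) = 0.02955023

Normalization: ∑ P(n) = 1
P(0) × (1.000000 + 0.1891892 + 0.5423423 + 0.8651652 + 0.1730330 + 0.06107048 + 0.02955023) = 1
P(0) × 2.8604 = 1
P(0) = 1/2.8604 = 0.3496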